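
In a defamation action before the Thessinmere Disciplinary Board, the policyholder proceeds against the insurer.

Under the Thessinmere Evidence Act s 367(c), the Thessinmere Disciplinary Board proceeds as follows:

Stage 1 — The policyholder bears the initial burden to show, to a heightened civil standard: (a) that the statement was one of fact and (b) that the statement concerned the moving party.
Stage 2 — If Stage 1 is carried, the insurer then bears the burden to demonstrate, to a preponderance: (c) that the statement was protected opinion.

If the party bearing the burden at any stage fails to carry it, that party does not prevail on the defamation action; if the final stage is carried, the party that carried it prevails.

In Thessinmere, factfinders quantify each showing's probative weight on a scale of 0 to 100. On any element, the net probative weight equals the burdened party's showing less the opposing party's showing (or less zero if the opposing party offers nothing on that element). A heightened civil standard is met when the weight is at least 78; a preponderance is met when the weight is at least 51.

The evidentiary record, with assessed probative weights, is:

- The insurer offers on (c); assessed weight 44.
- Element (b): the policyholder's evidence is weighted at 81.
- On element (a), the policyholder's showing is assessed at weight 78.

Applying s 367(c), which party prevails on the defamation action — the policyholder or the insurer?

policyholder

Stage 1 (policyholder, a heightened civil standard, weight is at least 78): (a) 78 ≥ 78 — meets; (b) 81 ≥ 78 — meets.
  Stage 1 is satisfied; the onus moves to the insurer.
Stage 2 (insurer, a preponderance, weight is at least 51): (c) 44 < 51 — fails.
  Not every element is met, so the insurer fails to carry Stage 2.
So the policyholder prevails.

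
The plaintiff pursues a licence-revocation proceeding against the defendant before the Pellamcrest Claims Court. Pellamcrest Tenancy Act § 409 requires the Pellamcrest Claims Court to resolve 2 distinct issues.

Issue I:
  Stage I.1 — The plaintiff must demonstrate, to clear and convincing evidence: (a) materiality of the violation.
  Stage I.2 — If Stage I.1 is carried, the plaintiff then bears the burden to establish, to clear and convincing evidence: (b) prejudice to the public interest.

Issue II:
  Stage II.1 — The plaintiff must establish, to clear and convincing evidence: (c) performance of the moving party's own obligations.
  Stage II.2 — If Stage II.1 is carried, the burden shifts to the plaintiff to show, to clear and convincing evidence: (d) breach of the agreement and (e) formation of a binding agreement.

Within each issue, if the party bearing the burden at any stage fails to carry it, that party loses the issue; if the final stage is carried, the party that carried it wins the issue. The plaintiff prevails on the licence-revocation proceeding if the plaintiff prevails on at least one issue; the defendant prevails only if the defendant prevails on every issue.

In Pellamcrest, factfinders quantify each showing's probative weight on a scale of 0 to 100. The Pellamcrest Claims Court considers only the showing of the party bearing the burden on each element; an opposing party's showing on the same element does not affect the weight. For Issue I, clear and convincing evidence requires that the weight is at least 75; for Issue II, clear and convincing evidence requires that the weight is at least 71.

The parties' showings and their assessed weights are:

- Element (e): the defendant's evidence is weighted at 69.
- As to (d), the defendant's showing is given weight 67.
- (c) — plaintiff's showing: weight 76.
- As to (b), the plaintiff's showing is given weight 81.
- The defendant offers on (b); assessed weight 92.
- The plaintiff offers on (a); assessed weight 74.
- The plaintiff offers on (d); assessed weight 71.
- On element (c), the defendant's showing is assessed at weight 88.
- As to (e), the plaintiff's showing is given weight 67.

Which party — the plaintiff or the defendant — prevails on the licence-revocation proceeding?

defendant

— Issue I —
Stage I.1 (plaintiff, clear and convincing evidence, weight is at least 75): (a) 74 < 75 — fails.
  Stage I.1 not carried; the plaintiff fails its burden.
The defendant prevails on this issue.
— Issue II —
At Stage II.1 the plaintiff must meet clear and convincing evidence (weight is at least 71): on (c) the weight is 76 (the defendant's 88 is given no effect), ≥ 71, so (c) meets the standard.
  All elements met. The plaintiff retains the burden for Stage II.2.
At Stage II.2 the plaintiff must meet clear and convincing evidence (weight is at least 71): on (d) the weight is 71 (the defendant's 67 is given no effect), which does reach 71, so (d) meets the standard; on (e) the weight is 67 (the defendant's 69 is given no effect), which does not reach 71, so (e) does not meet the standard.
  The plaintiff does not carry Stage II.2.
So the defendant prevails on this issue.
Per-issue: Issue I → defendant; Issue II → defendant. The plaintiff must prevail on at least one issue; overall, the defendant prevails.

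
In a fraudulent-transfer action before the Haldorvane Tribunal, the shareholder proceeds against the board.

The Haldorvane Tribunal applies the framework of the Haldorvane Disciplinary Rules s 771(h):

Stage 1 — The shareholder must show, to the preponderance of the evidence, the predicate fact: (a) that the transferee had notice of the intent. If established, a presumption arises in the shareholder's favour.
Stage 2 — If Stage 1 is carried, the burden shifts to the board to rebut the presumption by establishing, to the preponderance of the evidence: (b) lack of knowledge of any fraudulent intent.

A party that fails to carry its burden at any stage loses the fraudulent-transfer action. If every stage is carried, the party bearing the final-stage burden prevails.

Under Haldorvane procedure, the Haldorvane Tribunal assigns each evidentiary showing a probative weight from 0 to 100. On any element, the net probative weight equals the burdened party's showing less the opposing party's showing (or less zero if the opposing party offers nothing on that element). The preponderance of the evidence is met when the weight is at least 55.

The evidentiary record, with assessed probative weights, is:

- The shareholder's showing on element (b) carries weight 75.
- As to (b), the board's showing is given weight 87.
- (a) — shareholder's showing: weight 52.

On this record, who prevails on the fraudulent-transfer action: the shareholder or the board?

At Stage 1 the shareholder must meet the preponderance of the evidence (weight is at least 55): on (a) the weight is 52, which does not reach 55, so (a) does not meet the standard.
  Stage 1 not carried; the shareholder fails its burden.
The analysis ends at Stage 1; the board prevails.

board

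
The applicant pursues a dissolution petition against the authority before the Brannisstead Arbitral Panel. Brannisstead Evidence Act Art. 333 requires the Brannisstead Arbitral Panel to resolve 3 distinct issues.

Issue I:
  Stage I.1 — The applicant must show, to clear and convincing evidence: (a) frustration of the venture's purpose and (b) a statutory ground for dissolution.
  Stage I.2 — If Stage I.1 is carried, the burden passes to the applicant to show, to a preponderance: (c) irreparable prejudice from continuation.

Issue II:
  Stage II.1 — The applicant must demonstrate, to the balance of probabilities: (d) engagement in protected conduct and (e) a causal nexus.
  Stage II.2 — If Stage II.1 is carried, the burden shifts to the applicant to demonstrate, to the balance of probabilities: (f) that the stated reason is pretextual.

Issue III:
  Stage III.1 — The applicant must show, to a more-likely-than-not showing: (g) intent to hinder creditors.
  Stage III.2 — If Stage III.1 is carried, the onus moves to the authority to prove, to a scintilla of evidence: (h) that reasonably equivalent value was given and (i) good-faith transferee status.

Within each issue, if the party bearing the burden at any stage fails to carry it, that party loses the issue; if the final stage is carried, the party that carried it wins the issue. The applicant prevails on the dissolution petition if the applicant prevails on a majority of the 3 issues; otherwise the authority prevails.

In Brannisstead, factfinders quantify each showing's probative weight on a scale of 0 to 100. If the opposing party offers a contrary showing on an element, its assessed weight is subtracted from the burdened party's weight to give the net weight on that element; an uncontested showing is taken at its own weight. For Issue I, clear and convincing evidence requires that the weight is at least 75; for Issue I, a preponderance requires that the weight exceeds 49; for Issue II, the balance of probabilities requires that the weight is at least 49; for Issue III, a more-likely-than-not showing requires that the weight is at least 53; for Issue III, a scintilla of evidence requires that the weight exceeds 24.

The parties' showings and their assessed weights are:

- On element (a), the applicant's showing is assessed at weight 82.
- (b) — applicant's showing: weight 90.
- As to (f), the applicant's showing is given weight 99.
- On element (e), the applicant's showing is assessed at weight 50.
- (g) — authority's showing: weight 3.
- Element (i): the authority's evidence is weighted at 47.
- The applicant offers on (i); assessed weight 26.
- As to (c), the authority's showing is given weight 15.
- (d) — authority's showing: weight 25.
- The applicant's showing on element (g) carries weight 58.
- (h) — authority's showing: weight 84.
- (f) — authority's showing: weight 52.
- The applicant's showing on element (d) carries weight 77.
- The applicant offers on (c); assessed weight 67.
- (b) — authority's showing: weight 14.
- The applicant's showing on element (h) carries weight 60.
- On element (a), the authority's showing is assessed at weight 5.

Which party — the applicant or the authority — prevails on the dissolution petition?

applicant

— Issue I —
Stage I.1 — burden on applicant; standard: clear and convincing evidence (weight is at least 75).
    (a): 82 − 5 = 77 ≥ 75 [met]
    (b): 90 − 14 = 76 ≥ 75 [met]
  All elements met. The applicant retains the burden for Stage I.2.
Stage I.2 — burden on applicant; standard: a preponderance (weight exceeds 49).
    (c): 67 − 15 = 52 > 49 [met]
  All elements met at the final stage.
Every stage carried; the applicant prevails on this issue.
— Issue II —
Stage II.1 (applicant, the balance of probabilities, weight is at least 49): (d) net 77−25=52 ≥ 49 — meets; (e) 50 ≥ 49 — meets.
  All elements met. The applicant retains the burden for Stage II.2.
Stage II.2 (applicant, the balance of probabilities, weight is at least 49): (f) net 99−52=47 < 49 — fails.
  Not every element is met, so the applicant fails to carry Stage II.2.
The authority prevails on this issue.
— Issue III —
At Stage III.1 the applicant must meet a more-likely-than-not showing (weight is at least 53): on (g) the weight is 58 less the opposing 3 gives net 55, which does reach 53, so (g) meets the standard.
  Stage III.1 is satisfied; the onus moves to the authority.
At Stage III.2 the authority must meet a scintilla of evidence (weight exceeds 24): on (h) the weight is 84 less the opposing 60 gives net 24, ≤ 24, so (h) does not meet the standard; on (i) the weight is 47 less the opposing 26 gives net 21, ≤ 24, so (i) does not meet the standard.
  The authority does not carry Stage III.2.
The applicant prevails on this issue.
Per-issue: Issue I → applicant; Issue II → authority; Issue III → applicant. The applicant must prevail on a majority of issues; overall, the applicant prevails.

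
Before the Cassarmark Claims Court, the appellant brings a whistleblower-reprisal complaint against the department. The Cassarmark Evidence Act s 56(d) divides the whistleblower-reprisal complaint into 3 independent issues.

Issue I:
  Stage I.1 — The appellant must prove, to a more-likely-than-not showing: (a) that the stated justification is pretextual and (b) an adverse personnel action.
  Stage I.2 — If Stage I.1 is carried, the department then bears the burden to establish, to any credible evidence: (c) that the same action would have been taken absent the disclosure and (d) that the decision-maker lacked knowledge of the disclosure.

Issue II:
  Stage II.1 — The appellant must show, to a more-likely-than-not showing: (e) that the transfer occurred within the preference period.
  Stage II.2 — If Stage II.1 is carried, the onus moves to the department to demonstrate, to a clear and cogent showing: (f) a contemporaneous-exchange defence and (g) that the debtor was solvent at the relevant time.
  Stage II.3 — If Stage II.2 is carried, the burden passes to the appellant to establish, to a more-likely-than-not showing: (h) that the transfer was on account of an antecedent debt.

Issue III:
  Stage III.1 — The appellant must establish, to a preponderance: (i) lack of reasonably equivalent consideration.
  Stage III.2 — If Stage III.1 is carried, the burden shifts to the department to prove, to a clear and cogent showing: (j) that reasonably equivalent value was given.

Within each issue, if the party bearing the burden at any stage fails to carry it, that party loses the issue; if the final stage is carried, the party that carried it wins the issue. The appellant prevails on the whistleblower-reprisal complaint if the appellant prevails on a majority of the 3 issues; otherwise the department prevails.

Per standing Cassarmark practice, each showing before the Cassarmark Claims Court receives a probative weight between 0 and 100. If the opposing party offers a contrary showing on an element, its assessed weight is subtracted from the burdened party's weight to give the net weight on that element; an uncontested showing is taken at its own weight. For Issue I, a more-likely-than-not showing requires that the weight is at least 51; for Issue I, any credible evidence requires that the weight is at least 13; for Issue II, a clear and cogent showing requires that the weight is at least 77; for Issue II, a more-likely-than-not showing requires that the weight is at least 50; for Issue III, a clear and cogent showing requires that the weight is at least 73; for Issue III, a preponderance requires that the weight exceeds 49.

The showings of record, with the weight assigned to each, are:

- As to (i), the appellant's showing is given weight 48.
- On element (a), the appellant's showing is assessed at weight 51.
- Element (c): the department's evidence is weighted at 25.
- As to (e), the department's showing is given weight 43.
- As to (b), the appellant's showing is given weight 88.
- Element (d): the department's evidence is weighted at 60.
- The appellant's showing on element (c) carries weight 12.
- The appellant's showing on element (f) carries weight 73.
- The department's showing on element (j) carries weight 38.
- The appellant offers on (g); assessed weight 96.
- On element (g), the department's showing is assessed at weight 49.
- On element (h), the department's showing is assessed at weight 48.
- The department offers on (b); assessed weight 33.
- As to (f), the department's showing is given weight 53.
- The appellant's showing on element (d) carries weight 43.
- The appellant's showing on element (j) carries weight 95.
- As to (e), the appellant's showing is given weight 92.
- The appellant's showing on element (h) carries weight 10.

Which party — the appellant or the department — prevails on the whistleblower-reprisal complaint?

— Issue I —
At Stage I.1 the appellant must meet a more-likely-than-not showing (weight is at least 51): on (a) the weight is 51, which does reach 51, so (a) meets the standard; on (b) the weight is 88 less the opposing 33 gives net 55, which does reach 51, so (b) meets the standard.
  Stage I.1 is satisfied; the onus moves to the department.
At Stage I.2 the department must meet any credible evidence (weight is at least 13): on (c) the weight is 25 less the opposing 12 gives net 13, ≥ 13, so (c) meets the standard; on (d) the weight is 60 less the opposing 43 gives net 17, which does reach 13, so (d) meets the standard.
  Stage I.2 carried; the final stage is satisfied.
Every stage carried; the department prevails on this issue.
— Issue II —
Stage II.1 — burden on appellant; standard: a more-likely-than-not showing (weight is at least 50).
    (e): 92 − 43 = 49 < 50 [not met]
  Not every element is met, so the appellant fails to carry Stage II.1.
The department prevails on this issue.
— Issue III —
Stage III.1 — burden on appellant; standard: a preponderance (weight exceeds 49).
    (i): 48 ≤ 49 [not met]
  The appellant does not carry Stage III.1.
The department prevails on this issue.
Per-issue: Issue I → department; Issue II → department; Issue III → department. The appellant must prevail on a majority of issues; overall, the department prevails.

department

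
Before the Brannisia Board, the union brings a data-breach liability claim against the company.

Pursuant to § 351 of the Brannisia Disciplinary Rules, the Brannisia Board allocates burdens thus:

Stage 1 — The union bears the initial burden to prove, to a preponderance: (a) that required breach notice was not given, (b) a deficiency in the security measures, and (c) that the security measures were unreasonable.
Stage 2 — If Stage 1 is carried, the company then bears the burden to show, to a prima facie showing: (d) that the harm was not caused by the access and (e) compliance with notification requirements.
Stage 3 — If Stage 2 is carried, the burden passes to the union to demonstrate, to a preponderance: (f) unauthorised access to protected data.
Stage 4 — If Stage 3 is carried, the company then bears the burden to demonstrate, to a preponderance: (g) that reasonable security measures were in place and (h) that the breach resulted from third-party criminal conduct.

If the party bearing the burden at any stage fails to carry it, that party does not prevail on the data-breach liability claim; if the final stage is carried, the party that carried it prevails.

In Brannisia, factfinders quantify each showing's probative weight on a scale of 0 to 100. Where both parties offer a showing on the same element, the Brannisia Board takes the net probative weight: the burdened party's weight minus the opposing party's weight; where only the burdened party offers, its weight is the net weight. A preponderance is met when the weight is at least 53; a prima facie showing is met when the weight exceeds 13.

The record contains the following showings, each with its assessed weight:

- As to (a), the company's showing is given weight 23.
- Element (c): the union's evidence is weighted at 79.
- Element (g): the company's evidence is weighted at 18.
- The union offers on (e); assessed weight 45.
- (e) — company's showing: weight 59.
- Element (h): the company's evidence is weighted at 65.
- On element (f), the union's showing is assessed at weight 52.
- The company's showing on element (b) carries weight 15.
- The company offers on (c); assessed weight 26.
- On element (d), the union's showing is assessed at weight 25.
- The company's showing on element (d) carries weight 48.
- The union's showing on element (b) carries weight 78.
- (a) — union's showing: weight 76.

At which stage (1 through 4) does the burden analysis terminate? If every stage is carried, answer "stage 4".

stage 3

At Stage 1 the union must meet a preponderance (weight is at least 53): on (a) the weight is 76 less the opposing 23 gives net 53, ≥ 53, so (a) meets the standard; on (b) the weight is 78 less the opposing 15 gives net 63, ≥ 53, so (b) meets the standard; on (c) the weight is 79 less the opposing 26 gives net 53, which does reach 53, so (c) meets the standard.
  All elements met. The burden passes to the company.
At Stage 2 the company must meet a prima facie showing (weight exceeds 13): on (d) the weight is 48 less the opposing 25 gives net 23, which does exceed 13, so (d) meets the standard; on (e) the weight is 59 less the opposing 45 gives net 14, which does exceed 13, so (e) meets the standard.
  Stage 2 is satisfied; the onus moves to the union.
At Stage 3 the union must meet a preponderance (weight is at least 53): on (f) the weight is 52, < 53, so (f) does not meet the standard.
  Stage 3 not carried; the union fails its burden.
The company prevails.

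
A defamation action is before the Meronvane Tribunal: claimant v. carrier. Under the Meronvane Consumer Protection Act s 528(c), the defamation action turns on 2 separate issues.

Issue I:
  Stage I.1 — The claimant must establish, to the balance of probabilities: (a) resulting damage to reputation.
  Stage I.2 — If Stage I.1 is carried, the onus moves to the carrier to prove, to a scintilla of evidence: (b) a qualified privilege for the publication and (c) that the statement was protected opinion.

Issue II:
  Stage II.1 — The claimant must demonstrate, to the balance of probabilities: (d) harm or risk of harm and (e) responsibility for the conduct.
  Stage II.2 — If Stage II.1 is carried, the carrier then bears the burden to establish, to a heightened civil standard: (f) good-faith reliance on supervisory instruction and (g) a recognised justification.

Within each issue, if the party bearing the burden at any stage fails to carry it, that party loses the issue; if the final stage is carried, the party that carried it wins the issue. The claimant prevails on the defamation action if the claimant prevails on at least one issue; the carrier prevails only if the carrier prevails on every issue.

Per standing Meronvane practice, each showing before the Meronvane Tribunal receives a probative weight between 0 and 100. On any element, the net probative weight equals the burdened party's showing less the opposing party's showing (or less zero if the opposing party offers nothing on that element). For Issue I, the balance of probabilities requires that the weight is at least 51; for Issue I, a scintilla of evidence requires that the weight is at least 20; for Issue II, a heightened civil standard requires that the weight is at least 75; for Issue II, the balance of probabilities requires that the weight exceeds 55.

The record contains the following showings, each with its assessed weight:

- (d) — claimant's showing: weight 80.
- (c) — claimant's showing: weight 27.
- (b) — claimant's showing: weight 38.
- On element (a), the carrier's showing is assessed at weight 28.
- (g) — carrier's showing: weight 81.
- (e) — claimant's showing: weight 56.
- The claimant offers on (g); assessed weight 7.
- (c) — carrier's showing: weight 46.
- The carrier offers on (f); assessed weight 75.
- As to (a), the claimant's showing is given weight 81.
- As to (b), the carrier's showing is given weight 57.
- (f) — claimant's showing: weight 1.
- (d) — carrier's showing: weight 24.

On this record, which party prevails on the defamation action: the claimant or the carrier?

claimant

— Issue I —
Stage I.1 — burden on claimant; standard: the balance of probabilities (weight is at least 51).
    (a): 81 − 28 = 53 ≥ 51 [met]
  Stage I.1 carried; the burden shifts to the carrier.
Stage I.2 — burden on carrier; standard: a scintilla of evidence (weight is at least 20).
    (b): 57 − 38 = 19 < 20 [not met]
    (c): 46 − 27 = 19 < 20 [not met]
  Not every element is met, so the carrier fails to carry Stage I.2.
So the claimant prevails on this issue.
— Issue II —
At Stage II.1 the claimant must meet the balance of probabilities (weight exceeds 55): on (d) the weight is 80 less the opposing 24 gives net 56, > 55, so (d) meets the standard; on (e) the weight is 56, which does exceed 55, so (e) meets the standard.
  Stage II.1 carried; the burden shifts to the carrier.
At Stage II.2 the carrier must meet a heightened civil standard (weight is at least 75): on (f) the weight is 75 less the opposing 1 gives net 74, which does not reach 75, so (f) does not meet the standard; on (g) the weight is 81 less the opposing 7 gives net 74, which does not reach 75, so (g) does not meet the standard.
  The carrier does not carry Stage II.2.
So the claimant prevails on this issue.
Per-issue: Issue I → claimant; Issue II → claimant. The claimant must prevail on at least one issue; overall, the claimant prevails.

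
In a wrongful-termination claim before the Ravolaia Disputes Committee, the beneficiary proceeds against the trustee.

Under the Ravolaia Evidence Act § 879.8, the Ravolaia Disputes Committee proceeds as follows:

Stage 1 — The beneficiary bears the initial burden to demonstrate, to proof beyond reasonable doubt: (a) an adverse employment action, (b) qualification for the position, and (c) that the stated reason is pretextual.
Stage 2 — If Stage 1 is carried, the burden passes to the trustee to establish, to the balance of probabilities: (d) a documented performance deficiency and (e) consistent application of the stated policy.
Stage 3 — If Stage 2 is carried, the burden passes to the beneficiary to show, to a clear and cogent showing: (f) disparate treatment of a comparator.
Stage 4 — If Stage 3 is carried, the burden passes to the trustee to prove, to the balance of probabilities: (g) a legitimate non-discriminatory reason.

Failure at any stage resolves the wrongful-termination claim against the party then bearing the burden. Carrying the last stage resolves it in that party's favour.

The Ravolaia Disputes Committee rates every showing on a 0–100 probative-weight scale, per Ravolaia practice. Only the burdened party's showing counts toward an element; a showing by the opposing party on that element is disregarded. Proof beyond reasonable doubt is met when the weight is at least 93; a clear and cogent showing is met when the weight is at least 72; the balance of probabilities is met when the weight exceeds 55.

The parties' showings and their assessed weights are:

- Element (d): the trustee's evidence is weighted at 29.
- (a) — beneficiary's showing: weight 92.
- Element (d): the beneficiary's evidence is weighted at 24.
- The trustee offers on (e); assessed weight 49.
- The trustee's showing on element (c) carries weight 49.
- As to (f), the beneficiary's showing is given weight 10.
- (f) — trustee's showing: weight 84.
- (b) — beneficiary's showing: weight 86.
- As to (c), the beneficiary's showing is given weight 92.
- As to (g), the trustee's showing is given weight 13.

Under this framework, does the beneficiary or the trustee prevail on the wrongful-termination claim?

trustee

Stage 1 (beneficiary, proof beyond reasonable doubt, weight is at least 93): (a) 92 < 93 — fails; (b) 86 < 93 — fails; (c) 92 (trustee's 49 disregarded) < 93 — fails.
  Not every element is met, so the beneficiary fails to carry Stage 1.
The trustee prevails.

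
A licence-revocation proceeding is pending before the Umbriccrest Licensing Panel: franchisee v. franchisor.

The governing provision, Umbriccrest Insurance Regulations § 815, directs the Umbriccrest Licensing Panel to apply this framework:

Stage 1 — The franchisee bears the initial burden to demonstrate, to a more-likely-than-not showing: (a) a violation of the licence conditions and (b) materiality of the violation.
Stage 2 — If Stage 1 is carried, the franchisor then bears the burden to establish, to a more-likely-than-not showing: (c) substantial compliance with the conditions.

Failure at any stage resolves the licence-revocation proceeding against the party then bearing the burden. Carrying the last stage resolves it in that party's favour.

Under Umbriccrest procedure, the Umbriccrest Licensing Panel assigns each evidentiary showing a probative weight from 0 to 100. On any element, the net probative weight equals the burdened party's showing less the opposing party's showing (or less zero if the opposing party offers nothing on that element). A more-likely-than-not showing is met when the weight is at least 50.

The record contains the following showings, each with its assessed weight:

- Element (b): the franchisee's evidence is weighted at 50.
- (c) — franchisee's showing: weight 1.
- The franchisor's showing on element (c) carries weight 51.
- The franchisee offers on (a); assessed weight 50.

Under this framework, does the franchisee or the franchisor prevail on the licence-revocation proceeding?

franchisor

At Stage 1 the franchisee must meet a more-likely-than-not showing (weight is at least 50): on (a) the weight is 50, which does reach 50, so (a) meets the standard; on (b) the weight is 50, which does reach 50, so (b) meets the standard.
  All elements met. The burden passes to the franchisor.
At Stage 2 the franchisor must meet a more-likely-than-not showing (weight is at least 50): on (c) the weight is 51 less the opposing 1 gives net 50, which does reach 50, so (c) meets the standard.
  The franchisor carries the last stage.
Every stage carried; the franchisor prevails.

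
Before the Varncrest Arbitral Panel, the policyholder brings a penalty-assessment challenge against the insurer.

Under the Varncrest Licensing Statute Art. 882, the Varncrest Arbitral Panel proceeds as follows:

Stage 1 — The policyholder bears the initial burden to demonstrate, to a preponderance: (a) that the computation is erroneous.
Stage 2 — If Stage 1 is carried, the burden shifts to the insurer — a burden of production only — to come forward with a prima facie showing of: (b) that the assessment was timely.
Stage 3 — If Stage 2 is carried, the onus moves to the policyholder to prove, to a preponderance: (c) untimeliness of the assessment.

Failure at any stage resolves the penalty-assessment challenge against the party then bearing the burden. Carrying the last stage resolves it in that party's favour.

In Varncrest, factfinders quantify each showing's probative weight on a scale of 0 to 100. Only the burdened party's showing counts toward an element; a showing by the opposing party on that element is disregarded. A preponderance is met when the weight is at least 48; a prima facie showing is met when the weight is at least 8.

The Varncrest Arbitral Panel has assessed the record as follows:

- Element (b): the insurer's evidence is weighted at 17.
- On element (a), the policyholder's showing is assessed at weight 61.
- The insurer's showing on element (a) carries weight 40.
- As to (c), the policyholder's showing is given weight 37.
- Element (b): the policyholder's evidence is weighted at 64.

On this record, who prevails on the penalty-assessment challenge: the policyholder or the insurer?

At Stage 1 the policyholder must meet a preponderance (weight is at least 48): on (a) the weight is 61 (the insurer's 40 is given no effect), ≥ 48, so (a) meets the standard.
  All elements met. The burden passes to the insurer.
At Stage 2 the insurer must meet a prima facie showing (weight is at least 8): on (b) the weight is 17 (the policyholder's 64 is given no effect), ≥ 8, so (b) meets the standard.
  All elements met. The burden passes to the policyholder.
At Stage 3 the policyholder must meet a preponderance (weight is at least 48): on (c) the weight is 37, < 48, so (c) does not meet the standard.
  Stage 3 not carried; the policyholder fails its burden.
The analysis ends at Stage 3; the insurer prevails.

insurer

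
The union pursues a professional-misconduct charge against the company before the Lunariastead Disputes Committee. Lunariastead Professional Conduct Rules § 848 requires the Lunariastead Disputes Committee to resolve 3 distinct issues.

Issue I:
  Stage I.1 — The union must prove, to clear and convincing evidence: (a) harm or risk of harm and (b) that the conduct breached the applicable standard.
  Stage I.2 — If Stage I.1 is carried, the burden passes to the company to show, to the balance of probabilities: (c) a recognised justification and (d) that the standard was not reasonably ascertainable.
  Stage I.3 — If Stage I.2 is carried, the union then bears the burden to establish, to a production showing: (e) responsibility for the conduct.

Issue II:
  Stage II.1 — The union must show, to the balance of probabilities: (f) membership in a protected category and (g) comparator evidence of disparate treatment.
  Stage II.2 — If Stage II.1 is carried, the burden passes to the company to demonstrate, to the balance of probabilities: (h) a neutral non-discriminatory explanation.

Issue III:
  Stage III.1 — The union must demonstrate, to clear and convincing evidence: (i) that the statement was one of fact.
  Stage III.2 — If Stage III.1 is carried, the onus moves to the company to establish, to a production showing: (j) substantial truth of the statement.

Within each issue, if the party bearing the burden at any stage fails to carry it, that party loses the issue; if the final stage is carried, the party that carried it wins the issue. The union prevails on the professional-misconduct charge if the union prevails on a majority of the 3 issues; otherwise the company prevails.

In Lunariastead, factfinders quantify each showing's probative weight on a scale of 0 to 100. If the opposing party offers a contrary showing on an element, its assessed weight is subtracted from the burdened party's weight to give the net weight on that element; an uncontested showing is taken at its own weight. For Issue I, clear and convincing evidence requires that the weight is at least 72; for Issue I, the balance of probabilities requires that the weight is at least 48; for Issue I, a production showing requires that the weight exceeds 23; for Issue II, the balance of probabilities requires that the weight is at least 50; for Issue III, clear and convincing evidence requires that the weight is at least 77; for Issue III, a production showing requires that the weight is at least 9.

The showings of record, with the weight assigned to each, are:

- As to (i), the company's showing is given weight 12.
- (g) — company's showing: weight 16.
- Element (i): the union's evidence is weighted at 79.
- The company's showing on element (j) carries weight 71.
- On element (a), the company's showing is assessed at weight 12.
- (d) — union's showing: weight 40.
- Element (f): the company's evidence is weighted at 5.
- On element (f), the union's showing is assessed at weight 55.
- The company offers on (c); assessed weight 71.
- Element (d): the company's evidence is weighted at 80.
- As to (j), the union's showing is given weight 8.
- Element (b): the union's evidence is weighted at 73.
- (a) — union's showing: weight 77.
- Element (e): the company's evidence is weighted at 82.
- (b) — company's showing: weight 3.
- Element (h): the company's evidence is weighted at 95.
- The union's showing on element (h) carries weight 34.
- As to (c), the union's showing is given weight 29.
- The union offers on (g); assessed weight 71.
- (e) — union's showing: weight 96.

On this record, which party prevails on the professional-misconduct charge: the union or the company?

company

— Issue I —
Stage I.1 — burden on union; standard: clear and convincing evidence (weight is at least 72).
    (a): 77 − 12 = 65 < 72 [not met]
    (b): 73 − 3 = 70 < 72 [not met]
  Stage I.1 not carried; the union fails its burden.
The company prevails on this issue.
— Issue II —
Stage II.1 (union, the balance of probabilities, weight is at least 50): (f) net 55−5=50 ≥ 50 — meets; (g) net 71−16=55 ≥ 50 — meets.
  The union carries Stage II.1; the company now bears the burden.
Stage II.2 (company, the balance of probabilities, weight is at least 50): (h) net 95−34=61 ≥ 50 — meets.
  The company carries the last stage.
With every stage satisfied, the company prevails on this issue.
— Issue III —
Stage III.1 — burden on union; standard: clear and convincing evidence (weight is at least 77).
    (i): 79 − 12 = 67 < 77 [not met]
  Not every element is met, so the union fails to carry Stage III.1.
So the company prevails on this issue.
Per-issue: Issue I → company; Issue II → company; Issue III → company. The union must prevail on a majority of issues; overall, the company prevails.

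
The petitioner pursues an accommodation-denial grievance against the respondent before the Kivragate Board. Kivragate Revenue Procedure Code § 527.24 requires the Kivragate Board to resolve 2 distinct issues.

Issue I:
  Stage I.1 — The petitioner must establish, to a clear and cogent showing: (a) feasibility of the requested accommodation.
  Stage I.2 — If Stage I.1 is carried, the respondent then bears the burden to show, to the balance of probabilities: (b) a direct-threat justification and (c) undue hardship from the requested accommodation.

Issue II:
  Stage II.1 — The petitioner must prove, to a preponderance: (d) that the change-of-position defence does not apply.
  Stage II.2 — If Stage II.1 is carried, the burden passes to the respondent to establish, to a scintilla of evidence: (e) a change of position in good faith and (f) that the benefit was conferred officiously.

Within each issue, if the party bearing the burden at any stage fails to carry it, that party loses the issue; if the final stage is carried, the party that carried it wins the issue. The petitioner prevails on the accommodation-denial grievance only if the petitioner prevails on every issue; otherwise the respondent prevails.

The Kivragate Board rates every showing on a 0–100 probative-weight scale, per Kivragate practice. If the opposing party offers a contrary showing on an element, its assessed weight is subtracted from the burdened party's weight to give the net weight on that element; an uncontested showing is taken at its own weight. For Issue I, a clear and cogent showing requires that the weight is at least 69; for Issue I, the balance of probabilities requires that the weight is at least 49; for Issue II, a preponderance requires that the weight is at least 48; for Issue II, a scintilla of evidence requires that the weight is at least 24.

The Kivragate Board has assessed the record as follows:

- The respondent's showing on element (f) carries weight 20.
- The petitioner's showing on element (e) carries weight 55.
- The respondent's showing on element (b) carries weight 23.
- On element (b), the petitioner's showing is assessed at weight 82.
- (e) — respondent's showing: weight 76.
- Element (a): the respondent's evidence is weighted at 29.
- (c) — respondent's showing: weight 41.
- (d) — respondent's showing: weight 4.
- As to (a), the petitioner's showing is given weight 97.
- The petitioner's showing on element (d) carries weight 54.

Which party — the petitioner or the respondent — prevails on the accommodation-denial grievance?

— Issue I —
At Stage I.1 the petitioner must meet a clear and cogent showing (weight is at least 69): on (a) the weight is 97 less the opposing 29 gives net 68, < 69, so (a) does not meet the standard.
  The petitioner does not carry Stage I.1.
So the respondent prevails on this issue.
— Issue II —
At Stage II.1 the petitioner must meet a preponderance (weight is at least 48): on (d) the weight is 54 less the opposing 4 gives net 50, which does reach 48, so (d) meets the standard.
  All elements met. The burden passes to the respondent.
At Stage II.2 the respondent must meet a scintilla of evidence (weight is at least 24): on (e) the weight is 76 less the opposing 55 gives net 21, which does not reach 24, so (e) does not meet the standard; on (f) the weight is 20, which does not reach 24, so (f) does not meet the standard.
  Not every element is met, so the respondent fails to carry Stage II.2.
So the petitioner prevails on this issue.
Per-issue: Issue I → respondent; Issue II → petitioner. The petitioner must prevail on every issue; overall, the respondent prevails.

respondent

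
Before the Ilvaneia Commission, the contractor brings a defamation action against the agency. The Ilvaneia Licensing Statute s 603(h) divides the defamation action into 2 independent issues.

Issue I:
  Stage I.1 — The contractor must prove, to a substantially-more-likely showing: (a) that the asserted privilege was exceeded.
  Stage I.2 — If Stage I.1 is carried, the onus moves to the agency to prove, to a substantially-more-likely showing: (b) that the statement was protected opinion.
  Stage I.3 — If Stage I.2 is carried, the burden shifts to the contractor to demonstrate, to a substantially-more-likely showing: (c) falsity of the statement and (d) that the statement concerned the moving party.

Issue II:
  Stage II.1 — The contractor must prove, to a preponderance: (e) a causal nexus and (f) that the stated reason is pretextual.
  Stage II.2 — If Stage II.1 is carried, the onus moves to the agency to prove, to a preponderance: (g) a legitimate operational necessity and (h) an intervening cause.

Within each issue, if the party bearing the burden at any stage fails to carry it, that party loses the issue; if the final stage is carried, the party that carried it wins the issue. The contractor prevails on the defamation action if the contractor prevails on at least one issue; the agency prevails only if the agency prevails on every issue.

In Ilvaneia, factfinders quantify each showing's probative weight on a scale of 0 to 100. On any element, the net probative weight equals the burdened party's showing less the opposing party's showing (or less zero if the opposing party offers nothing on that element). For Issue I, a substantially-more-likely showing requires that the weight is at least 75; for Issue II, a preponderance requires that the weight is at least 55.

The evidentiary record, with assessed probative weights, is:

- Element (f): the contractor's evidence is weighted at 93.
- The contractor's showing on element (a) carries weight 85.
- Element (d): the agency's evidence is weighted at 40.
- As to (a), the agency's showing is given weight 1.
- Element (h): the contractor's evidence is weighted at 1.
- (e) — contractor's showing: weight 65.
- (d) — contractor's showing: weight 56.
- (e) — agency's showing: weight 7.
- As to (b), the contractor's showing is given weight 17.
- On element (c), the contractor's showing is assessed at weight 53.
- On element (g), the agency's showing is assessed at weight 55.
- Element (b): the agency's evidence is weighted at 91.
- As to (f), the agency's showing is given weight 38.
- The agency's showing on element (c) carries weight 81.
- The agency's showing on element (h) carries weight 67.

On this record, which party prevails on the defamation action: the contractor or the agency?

contractor

— Issue I —
Stage I.1 — burden on contractor; standard: a substantially-more-likely showing (weight is at least 75).
    (a): 85 − 1 = 84 ≥ 75 [met]
  Stage I.1 carried; the burden shifts to the agency.
Stage I.2 — burden on agency; standard: a substantially-more-likely showing (weight is at least 75).
    (b): 91 − 17 = 74 < 75 [not met]
  The agency does not carry Stage I.2.
So the contractor prevails on this issue.
— Issue II —
Stage II.1 — burden on contractor; standard: a preponderance (weight is at least 55).
    (e): 65 − 7 = 58 ≥ 55 [met]
    (f): 93 − 38 = 55 ≥ 55 [met]
  Stage II.1 is satisfied; the onus moves to the agency.
Stage II.2 — burden on agency; standard: a preponderance (weight is at least 55).
    (g): 55 ≥ 55 [met]
    (h): 67 − 1 = 66 ≥ 55 [met]
  All elements met at the final stage.
Every stage carried; the agency prevails on this issue.
Per-issue: Issue I → contractor; Issue II → agency. The contractor must prevail on at least one issue; overall, the contractor prevails.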